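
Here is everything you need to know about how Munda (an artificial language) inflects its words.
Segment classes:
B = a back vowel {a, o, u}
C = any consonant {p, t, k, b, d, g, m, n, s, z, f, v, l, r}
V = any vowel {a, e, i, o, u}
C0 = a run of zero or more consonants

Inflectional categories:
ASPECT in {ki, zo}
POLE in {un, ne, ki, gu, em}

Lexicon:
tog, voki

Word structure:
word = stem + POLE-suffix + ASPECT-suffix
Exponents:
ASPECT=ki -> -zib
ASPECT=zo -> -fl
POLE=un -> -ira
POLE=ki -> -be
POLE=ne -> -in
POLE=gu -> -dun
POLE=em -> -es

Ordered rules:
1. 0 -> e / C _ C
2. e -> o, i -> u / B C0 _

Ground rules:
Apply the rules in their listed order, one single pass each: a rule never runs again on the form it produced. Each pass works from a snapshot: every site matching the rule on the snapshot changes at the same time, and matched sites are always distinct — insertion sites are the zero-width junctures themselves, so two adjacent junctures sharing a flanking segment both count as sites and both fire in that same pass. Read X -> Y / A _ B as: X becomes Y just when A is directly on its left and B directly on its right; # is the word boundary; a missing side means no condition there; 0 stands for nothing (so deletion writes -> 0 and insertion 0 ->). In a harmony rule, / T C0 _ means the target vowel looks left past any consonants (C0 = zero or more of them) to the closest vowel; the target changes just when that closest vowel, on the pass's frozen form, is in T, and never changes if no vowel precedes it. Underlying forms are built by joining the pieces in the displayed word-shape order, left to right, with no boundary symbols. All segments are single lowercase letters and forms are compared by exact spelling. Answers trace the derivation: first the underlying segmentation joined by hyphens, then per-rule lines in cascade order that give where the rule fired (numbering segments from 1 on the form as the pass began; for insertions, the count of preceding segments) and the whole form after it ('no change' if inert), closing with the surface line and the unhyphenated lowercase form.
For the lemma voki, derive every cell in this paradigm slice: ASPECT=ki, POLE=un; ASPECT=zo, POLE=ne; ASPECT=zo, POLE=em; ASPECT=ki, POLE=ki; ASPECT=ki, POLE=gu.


cell ASPECT=ki, POLE=un:
underlying: voki-ira-zib
1. 0 -> e / C _ C: no change
2. e -> o, i -> u / B C0 _: fires at position(s) 4, 9: vokuirazub
surface: vokuirazub

cell ASPECT=zo, POLE=ne:
underlying: voki-in-fl
1. 0 -> e / C _ C: inserts after position(s) 6, 7: vokiinefel
2. e -> o, i -> u / B C0 _: fires at position(s) 4: vokuinefel
surface: vokuinefel

cell ASPECT=zo, POLE=em:
underlying: voki-es-fl
1. 0 -> e / C _ C: inserts after position(s) 6, 7: vokiesefel
2. e -> o, i -> u / B C0 _: fires at position(s) 4: vokuesefel
surface: vokuesefel

cell ASPECT=ki, POLE=ki:
underlying: voki-be-zib
1. 0 -> e / C _ C: no change
2. e -> o, i -> u / B C0 _: fires at position(s) 4: vokubezib
surface: vokubezib

cell ASPECT=ki, POLE=gu:
underlying: voki-dun-zib
1. 0 -> e / C _ C: inserts after position(s) 7: vokidunezib
2. e -> o, i -> u / B C0 _: fires at position(s) 4, 8: vokudunozib
surface: vokudunozib


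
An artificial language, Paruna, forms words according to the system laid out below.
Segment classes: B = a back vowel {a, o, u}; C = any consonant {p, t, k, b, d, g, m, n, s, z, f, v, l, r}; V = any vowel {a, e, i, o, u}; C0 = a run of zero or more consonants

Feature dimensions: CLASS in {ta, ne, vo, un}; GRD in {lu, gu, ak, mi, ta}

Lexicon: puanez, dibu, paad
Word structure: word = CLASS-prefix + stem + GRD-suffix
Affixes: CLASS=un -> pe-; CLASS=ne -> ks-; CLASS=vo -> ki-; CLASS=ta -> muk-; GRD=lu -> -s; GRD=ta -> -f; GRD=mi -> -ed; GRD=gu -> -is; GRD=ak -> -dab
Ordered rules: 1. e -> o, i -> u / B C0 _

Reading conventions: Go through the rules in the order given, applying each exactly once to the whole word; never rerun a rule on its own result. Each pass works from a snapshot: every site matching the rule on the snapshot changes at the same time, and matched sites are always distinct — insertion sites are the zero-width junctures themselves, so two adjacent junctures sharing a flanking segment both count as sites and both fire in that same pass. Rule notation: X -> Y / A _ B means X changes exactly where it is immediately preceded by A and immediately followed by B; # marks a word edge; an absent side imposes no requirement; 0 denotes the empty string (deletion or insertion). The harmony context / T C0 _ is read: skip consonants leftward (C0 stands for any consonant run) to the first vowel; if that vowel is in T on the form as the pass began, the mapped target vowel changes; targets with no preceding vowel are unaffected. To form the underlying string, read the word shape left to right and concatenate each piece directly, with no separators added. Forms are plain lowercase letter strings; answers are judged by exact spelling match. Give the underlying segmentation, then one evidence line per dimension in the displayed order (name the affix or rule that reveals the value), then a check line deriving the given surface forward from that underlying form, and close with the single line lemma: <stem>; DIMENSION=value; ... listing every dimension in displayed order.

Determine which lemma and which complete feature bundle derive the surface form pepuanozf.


underlying: pe-puanez-f
CLASS=un - signalled by the affix pe-
GRD=ta - signalled by the affix -f
check: pepuanezf -> pepuanozf
lemma: puanez; CLASS=un; GRD=ta


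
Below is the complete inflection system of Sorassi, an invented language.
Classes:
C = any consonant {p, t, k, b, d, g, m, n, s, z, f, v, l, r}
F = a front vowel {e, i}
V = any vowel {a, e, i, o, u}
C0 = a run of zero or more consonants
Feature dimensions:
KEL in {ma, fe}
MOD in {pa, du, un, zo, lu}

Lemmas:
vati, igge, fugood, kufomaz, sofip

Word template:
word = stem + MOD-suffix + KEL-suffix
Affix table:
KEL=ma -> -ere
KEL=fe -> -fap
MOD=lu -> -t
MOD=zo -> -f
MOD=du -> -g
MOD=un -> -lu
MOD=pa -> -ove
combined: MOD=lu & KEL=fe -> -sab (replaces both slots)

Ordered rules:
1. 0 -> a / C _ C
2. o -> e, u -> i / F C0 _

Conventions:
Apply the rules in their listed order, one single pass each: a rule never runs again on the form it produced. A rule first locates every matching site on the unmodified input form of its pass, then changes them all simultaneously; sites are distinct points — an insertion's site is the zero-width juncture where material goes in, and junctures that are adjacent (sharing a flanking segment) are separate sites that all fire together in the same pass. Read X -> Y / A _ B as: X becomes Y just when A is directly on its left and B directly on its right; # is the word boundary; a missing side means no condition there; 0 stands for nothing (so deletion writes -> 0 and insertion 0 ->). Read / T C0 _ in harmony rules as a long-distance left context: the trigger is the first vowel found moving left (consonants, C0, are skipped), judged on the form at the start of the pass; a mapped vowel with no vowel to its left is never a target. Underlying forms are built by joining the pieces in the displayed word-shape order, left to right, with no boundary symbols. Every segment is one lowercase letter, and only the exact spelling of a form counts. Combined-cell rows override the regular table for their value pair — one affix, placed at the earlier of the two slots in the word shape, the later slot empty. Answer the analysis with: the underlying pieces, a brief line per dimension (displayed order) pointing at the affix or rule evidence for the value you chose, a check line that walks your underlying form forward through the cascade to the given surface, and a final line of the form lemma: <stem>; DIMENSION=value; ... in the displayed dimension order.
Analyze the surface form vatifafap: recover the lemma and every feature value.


underlying: vati-f-fap
KEL=fe - signalled by the affix -fap
MOD=zo - signalled by the affix -f
check: vatiffap -> vatifafap -> vatifafap
lemma: vati; KEL=fe; MOD=zo


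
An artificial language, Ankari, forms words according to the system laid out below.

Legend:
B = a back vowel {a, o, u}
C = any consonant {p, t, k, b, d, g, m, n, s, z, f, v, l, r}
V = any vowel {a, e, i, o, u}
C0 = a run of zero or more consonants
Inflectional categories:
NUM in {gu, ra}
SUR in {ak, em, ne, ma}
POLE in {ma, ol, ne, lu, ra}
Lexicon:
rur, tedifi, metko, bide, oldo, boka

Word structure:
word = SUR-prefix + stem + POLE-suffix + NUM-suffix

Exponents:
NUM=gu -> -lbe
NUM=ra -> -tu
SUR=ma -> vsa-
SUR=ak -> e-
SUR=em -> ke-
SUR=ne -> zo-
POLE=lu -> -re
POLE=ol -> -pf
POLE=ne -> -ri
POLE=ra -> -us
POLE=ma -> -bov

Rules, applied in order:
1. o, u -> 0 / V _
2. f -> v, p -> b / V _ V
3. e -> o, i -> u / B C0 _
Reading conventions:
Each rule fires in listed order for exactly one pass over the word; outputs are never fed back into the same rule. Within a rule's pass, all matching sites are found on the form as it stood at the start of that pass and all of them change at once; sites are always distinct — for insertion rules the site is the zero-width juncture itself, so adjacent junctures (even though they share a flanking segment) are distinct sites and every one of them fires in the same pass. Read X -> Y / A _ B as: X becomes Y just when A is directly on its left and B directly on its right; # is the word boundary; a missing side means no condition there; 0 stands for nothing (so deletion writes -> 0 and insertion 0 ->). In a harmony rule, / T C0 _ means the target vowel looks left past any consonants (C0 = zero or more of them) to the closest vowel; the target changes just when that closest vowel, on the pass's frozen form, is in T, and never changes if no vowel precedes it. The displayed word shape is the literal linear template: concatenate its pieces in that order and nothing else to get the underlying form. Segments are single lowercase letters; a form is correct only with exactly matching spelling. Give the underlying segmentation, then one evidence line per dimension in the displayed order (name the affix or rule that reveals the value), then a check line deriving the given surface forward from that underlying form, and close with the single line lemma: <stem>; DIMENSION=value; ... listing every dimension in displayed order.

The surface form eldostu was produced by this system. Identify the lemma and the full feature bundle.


underlying: e-oldo-us-tu
NUM=ra - signalled by the affix -tu
SUR=ak - signalled by the affix e-
POLE=ra - signalled by the affix -us
check: eoldoustu -> eldostu -> eldostu -> eldostu
lemma: oldo; NUM=ra; SUR=ak; POLE=ra


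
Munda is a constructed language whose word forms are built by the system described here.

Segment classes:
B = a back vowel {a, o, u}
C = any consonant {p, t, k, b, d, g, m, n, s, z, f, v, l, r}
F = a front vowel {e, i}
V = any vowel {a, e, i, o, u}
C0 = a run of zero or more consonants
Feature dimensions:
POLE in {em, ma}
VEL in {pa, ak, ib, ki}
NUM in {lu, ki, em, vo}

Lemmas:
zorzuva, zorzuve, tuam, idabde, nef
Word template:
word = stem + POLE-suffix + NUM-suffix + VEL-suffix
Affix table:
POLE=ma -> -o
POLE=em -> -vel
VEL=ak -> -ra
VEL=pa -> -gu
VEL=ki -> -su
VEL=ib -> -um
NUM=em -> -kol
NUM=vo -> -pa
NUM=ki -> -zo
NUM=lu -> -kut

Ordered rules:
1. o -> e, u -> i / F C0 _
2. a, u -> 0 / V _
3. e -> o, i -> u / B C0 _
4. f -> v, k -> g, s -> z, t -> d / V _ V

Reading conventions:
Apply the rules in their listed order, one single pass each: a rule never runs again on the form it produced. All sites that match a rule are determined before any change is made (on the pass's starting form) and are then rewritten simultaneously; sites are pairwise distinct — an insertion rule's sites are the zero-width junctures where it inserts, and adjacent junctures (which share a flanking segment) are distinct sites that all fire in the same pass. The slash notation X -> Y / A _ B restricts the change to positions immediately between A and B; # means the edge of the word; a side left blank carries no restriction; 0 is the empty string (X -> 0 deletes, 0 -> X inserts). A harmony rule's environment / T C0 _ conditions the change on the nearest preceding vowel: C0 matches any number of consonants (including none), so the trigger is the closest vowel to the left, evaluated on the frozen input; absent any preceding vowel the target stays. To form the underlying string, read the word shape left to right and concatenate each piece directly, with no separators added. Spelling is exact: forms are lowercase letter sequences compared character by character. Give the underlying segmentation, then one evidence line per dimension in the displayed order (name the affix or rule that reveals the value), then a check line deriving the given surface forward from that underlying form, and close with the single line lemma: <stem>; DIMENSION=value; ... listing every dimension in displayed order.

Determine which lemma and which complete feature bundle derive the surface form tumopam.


underlying: tuam-o-pa-um
POLE=ma - signalled by the affix -o
VEL=ib - signalled by the affix -um
NUM=vo - signalled by the affix -pa
check: tuamopaum -> tuamopaum -> tumopam -> tumopam -> tumopam
lemma: tuam; POLE=ma; VEL=ib; NUM=vo


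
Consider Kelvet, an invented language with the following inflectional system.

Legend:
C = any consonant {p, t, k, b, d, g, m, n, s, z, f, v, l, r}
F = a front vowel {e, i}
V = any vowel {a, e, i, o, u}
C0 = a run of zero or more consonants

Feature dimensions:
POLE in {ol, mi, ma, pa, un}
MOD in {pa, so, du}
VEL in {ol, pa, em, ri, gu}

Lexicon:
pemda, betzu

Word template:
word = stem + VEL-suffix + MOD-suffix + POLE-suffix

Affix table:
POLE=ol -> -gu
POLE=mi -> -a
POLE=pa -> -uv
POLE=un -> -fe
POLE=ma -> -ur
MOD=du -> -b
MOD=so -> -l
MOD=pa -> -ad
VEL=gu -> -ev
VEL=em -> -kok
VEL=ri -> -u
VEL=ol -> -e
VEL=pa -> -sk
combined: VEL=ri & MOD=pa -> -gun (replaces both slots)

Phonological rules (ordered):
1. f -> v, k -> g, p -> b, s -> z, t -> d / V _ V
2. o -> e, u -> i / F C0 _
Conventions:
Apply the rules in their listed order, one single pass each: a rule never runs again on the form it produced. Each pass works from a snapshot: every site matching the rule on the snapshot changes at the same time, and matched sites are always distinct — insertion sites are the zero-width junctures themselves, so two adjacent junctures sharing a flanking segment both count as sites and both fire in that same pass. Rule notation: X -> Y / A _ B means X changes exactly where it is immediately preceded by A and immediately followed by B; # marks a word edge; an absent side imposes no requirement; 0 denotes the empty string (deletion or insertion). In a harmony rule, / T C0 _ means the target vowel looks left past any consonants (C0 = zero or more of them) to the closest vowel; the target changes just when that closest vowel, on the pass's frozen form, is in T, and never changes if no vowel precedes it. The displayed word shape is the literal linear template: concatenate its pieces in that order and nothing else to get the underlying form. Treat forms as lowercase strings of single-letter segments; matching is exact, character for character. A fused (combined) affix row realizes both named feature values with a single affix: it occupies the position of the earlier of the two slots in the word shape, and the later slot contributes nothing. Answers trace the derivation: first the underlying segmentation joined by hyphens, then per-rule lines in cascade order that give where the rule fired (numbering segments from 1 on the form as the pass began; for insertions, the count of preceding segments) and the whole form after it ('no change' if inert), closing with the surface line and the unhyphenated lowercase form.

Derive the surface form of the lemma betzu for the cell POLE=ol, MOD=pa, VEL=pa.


underlying: betzu-sk-ad-gu
1. f -> v, k -> g, p -> b, s -> z, t -> d / V _ V: no change
2. o -> e, u -> i / F C0 _: fires at position(s) 5: betziskadgu
surface: betziskadgu


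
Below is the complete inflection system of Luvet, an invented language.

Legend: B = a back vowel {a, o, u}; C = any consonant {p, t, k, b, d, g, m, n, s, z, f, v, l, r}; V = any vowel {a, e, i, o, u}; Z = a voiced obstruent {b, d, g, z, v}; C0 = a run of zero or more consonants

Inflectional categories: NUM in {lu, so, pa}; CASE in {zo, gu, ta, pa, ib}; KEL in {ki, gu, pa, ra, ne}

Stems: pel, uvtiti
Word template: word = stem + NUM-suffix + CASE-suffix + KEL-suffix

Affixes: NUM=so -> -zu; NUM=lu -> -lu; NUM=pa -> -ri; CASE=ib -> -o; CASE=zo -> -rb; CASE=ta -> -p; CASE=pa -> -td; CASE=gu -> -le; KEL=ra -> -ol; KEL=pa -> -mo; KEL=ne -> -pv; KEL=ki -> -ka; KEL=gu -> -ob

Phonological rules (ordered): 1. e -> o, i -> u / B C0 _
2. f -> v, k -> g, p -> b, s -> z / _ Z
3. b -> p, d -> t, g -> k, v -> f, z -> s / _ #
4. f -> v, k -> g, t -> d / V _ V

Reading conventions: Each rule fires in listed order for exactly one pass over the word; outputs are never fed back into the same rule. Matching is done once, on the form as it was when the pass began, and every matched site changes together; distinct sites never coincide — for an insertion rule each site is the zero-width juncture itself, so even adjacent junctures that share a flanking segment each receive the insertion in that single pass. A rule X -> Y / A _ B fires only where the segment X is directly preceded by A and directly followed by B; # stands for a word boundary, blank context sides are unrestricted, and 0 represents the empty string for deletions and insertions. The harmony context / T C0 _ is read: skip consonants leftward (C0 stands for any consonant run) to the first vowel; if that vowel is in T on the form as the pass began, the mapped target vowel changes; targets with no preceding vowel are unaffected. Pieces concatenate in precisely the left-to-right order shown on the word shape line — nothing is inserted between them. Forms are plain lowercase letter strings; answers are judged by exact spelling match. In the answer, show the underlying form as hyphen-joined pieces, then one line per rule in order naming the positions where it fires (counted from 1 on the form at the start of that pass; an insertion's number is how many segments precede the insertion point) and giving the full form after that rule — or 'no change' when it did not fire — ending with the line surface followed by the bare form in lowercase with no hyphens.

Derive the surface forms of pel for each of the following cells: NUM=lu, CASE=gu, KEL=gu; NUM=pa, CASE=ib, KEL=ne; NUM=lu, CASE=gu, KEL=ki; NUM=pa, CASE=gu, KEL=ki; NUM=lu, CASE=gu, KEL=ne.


cell NUM=lu, CASE=gu, KEL=gu:
underlying: pel-lu-le-ob
1. e -> o, i -> u / B C0 _: fires at position(s) 7: pelluloob
2. f -> v, k -> g, p -> b, s -> z / _ Z: no change
3. b -> p, d -> t, g -> k, v -> f, z -> s / _ #: fires at position(s) 9: pelluloop
4. f -> v, k -> g, t -> d / V _ V: no change
surface: pelluloop

cell NUM=pa, CASE=ib, KEL=ne:
underlying: pel-ri-o-pv
1. e -> o, i -> u / B C0 _: no change
2. f -> v, k -> g, p -> b, s -> z / _ Z: fires at position(s) 7: pelriobv
3. b -> p, d -> t, g -> k, v -> f, z -> s / _ #: fires at position(s) 8: pelriobf
4. f -> v, k -> g, t -> d / V _ V: no change
surface: pelriobf

cell NUM=lu, CASE=gu, KEL=ki:
underlying: pel-lu-le-ka
1. e -> o, i -> u / B C0 _: fires at position(s) 7: pelluloka
2. f -> v, k -> g, p -> b, s -> z / _ Z: no change
3. b -> p, d -> t, g -> k, v -> f, z -> s / _ #: no change
4. f -> v, k -> g, t -> d / V _ V: fires at position(s) 8: pelluloga
surface: pelluloga

cell NUM=pa, CASE=gu, KEL=ki:
underlying: pel-ri-le-ka
1. e -> o, i -> u / B C0 _: no change
2. f -> v, k -> g, p -> b, s -> z / _ Z: no change
3. b -> p, d -> t, g -> k, v -> f, z -> s / _ #: no change
4. f -> v, k -> g, t -> d / V _ V: fires at position(s) 8: pelrilega
surface: pelrilega

cell NUM=lu, CASE=gu, KEL=ne:
underlying: pel-lu-le-pv
1. e -> o, i -> u / B C0 _: fires at position(s) 7: pellulopv
2. f -> v, k -> g, p -> b, s -> z / _ Z: fires at position(s) 8: pellulobv
3. b -> p, d -> t, g -> k, v -> f, z -> s / _ #: fires at position(s) 9: pellulobf
4. f -> v, k -> g, t -> d / V _ V: no change
surface: pellulobf


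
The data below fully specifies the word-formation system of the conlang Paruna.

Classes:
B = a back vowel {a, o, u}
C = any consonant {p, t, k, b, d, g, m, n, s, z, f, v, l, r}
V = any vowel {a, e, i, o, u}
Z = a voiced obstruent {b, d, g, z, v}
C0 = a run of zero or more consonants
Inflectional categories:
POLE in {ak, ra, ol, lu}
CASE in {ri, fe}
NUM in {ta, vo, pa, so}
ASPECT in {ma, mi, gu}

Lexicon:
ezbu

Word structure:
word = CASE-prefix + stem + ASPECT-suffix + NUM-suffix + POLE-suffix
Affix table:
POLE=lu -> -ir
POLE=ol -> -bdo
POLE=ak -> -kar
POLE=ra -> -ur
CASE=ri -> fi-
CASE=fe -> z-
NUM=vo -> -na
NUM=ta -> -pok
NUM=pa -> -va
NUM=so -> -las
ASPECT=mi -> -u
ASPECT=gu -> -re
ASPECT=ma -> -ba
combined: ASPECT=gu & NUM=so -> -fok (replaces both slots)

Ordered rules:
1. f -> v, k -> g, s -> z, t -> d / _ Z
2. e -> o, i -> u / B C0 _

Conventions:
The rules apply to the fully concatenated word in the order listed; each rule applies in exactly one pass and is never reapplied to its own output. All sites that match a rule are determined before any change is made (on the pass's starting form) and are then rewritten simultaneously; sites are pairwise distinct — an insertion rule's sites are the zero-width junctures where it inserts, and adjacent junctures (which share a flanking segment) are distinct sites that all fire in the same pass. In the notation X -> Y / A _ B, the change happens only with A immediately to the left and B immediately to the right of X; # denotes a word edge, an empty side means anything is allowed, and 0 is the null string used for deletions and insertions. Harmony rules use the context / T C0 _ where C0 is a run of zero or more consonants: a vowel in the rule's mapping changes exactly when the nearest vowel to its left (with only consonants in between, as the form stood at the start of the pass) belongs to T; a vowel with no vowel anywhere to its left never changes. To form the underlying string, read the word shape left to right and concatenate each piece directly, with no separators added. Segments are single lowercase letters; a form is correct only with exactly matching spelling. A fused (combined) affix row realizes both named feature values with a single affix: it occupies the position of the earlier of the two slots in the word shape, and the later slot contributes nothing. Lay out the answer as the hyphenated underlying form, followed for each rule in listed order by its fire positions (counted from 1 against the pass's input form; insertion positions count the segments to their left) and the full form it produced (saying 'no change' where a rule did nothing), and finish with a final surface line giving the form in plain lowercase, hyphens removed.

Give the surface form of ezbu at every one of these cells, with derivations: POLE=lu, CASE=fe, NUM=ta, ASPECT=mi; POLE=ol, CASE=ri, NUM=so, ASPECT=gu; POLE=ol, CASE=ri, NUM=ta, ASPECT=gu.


cell POLE=lu, CASE=fe, NUM=ta, ASPECT=mi:
underlying: z-ezbu-u-pok-ir
1. f -> v, k -> g, s -> z, t -> d / _ Z: no change
2. e -> o, i -> u / B C0 _: fires at position(s) 10: zezbuupokur
surface: zezbuupokur

cell POLE=ol, CASE=ri, NUM=so, ASPECT=gu:
underlying: fi-ezbu-fok-bdo
1. f -> v, k -> g, s -> z, t -> d / _ Z: fires at position(s) 9: fiezbufogbdo
2. e -> o, i -> u / B C0 _: no change
surface: fiezbufogbdo

cell POLE=ol, CASE=ri, NUM=ta, ASPECT=gu:
underlying: fi-ezbu-re-pok-bdo
1. f -> v, k -> g, s -> z, t -> d / _ Z: fires at position(s) 11: fiezburepogbdo
2. e -> o, i -> u / B C0 _: fires at position(s) 8: fiezburopogbdo
surface: fiezburopogbdo


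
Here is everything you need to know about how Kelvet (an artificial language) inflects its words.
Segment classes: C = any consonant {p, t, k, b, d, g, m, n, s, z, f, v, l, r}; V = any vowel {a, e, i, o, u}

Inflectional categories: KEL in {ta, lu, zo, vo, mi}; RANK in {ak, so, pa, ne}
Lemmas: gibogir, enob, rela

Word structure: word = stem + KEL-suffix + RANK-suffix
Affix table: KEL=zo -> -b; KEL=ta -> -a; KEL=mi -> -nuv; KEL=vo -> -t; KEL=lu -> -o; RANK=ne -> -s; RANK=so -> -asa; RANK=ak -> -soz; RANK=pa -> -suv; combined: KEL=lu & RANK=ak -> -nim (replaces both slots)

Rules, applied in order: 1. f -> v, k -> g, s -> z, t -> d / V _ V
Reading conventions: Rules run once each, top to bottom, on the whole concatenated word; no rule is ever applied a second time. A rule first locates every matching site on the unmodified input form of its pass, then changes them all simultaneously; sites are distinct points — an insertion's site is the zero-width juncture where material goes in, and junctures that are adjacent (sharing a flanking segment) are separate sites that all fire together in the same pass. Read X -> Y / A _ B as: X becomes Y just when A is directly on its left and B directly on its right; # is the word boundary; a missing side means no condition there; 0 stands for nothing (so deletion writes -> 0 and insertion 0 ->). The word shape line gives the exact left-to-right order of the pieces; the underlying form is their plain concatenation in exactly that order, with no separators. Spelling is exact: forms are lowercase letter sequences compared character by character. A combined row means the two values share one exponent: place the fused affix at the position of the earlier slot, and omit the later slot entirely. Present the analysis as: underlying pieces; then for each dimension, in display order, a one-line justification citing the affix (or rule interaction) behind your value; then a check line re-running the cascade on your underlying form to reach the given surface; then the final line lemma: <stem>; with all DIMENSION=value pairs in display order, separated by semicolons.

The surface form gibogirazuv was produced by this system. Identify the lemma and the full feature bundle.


underlying: gibogir-a-suv
KEL=ta - signalled by the affix -a
RANK=pa - signalled by the affix -suv
check: gibogirasuv -> gibogirazuv
lemma: gibogir; KEL=ta; RANK=pa


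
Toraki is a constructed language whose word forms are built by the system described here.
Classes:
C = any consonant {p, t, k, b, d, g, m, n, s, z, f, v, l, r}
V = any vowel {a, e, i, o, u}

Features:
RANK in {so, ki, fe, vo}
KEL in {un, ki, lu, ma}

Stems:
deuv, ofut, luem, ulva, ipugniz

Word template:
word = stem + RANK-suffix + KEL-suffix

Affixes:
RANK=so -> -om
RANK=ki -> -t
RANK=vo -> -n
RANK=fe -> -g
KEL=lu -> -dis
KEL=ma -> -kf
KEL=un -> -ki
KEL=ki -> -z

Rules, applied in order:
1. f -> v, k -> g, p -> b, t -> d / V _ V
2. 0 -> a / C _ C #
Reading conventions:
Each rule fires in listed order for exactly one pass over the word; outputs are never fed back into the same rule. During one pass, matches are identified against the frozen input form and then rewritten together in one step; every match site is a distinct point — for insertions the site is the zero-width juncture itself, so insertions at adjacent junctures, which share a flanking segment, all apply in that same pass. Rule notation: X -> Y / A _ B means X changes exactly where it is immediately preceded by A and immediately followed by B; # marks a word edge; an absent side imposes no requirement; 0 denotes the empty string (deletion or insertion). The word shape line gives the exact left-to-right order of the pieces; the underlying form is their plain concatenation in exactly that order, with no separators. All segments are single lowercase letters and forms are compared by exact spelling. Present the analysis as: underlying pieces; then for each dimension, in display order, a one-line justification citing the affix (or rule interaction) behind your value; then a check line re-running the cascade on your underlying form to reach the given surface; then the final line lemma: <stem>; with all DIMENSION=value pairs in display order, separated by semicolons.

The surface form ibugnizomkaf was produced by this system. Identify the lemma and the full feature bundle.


underlying: ipugniz-om-kf
RANK=so - signalled by the affix -om
KEL=ma - signalled by the affix -kf
check: ipugnizomkf -> ibugnizomkf -> ibugnizomkaf
lemma: ipugniz; RANK=so; KEL=ma


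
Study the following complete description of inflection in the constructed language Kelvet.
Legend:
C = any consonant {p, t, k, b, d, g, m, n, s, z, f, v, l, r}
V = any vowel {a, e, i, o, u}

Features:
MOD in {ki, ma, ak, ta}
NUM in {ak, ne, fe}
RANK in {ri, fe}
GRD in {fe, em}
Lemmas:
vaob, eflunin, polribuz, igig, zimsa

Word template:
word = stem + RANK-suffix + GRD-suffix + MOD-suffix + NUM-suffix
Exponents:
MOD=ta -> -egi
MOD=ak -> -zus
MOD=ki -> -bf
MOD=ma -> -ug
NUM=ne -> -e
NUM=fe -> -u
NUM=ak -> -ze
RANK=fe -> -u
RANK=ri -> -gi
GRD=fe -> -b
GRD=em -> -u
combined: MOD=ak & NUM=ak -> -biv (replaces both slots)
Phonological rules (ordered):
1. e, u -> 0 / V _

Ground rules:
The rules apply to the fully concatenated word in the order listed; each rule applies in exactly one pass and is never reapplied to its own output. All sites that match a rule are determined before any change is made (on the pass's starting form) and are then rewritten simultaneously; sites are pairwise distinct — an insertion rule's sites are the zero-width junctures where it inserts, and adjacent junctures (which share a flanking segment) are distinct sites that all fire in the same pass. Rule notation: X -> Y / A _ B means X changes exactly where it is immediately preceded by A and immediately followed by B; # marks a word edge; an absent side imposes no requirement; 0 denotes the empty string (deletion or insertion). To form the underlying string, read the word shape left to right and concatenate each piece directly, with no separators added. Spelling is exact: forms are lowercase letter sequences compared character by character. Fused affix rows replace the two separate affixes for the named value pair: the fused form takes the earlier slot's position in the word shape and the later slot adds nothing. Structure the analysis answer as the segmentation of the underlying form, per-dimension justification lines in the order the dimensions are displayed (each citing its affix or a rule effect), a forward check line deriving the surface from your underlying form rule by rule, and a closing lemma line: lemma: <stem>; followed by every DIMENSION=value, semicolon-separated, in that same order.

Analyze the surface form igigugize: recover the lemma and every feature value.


underlying: igig-u-u-egi-ze
MOD=ta - signalled by the affix -egi
NUM=ak - signalled by the affix -ze
RANK=fe - signalled by the affix -u
GRD=em - signalled by the affix -u
check: igiguuegize -> igigugize
lemma: igig; MOD=ta; NUM=ak; RANK=fe; GRD=em


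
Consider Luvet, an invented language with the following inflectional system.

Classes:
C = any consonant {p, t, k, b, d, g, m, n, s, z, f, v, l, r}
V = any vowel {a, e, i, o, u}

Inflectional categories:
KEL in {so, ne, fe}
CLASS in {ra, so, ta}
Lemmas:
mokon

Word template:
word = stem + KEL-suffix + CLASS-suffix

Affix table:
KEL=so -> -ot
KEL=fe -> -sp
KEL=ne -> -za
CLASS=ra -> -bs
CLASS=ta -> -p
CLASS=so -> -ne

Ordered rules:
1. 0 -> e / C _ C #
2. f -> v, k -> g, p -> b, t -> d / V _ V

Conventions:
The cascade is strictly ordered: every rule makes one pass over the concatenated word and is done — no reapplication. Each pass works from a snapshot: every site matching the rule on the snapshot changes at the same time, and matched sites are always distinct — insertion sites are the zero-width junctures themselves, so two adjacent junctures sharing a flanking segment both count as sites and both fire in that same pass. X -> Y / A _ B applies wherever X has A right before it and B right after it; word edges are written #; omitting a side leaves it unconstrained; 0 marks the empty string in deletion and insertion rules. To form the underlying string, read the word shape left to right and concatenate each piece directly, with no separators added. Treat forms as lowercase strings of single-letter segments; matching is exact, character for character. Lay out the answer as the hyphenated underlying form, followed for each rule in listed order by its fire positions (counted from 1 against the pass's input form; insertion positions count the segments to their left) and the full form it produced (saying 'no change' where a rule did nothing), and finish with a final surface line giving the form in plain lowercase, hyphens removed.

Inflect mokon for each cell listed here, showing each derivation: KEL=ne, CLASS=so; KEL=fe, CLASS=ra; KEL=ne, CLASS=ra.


cell KEL=ne, CLASS=so:
underlying: mokon-za-ne
1. 0 -> e / C _ C #: no change
2. f -> v, k -> g, p -> b, t -> d / V _ V: fires at position(s) 3: mogonzane
surface: mogonzane

cell KEL=fe, CLASS=ra:
underlying: mokon-sp-bs
1. 0 -> e / C _ C #: inserts after position(s) 8: mokonspbes
2. f -> v, k -> g, p -> b, t -> d / V _ V: fires at position(s) 3: mogonspbes
surface: mogonspbes

cell KEL=ne, CLASS=ra:
underlying: mokon-za-bs
1. 0 -> e / C _ C #: inserts after position(s) 8: mokonzabes
2. f -> v, k -> g, p -> b, t -> d / V _ V: fires at position(s) 3: mogonzabes
surface: mogonzabes


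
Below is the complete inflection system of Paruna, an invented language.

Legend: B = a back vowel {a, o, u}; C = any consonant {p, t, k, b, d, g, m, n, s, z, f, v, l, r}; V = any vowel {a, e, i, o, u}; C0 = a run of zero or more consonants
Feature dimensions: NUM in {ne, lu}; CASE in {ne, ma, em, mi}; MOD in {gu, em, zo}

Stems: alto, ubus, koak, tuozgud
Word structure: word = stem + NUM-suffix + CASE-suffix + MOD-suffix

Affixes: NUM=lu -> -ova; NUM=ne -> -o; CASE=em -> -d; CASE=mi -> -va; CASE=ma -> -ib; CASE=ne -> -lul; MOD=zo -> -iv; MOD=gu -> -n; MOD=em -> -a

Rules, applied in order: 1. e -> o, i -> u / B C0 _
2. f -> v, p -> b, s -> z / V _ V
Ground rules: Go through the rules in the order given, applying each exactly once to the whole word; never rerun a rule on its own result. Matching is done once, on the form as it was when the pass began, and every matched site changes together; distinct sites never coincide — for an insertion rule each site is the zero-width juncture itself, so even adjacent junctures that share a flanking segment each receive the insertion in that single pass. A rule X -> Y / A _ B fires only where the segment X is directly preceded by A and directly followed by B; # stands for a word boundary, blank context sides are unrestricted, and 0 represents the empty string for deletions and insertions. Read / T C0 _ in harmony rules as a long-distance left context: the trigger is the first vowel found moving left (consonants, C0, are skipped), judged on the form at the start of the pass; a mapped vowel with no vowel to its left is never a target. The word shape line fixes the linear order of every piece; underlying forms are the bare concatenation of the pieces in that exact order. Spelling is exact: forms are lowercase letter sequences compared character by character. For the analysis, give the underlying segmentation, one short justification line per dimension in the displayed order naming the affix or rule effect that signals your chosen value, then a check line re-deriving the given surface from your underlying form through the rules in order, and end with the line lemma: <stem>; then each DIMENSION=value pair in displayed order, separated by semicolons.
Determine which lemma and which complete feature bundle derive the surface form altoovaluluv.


underlying: alto-ova-lul-iv
NUM=lu - signalled by the affix -ova
CASE=ne - signalled by the affix -lul
MOD=zo - signalled by the affix -iv
check: altoovaluliv -> altoovaluluv -> altoovaluluv
lemma: alto; NUM=lu; CASE=ne; MOD=zo


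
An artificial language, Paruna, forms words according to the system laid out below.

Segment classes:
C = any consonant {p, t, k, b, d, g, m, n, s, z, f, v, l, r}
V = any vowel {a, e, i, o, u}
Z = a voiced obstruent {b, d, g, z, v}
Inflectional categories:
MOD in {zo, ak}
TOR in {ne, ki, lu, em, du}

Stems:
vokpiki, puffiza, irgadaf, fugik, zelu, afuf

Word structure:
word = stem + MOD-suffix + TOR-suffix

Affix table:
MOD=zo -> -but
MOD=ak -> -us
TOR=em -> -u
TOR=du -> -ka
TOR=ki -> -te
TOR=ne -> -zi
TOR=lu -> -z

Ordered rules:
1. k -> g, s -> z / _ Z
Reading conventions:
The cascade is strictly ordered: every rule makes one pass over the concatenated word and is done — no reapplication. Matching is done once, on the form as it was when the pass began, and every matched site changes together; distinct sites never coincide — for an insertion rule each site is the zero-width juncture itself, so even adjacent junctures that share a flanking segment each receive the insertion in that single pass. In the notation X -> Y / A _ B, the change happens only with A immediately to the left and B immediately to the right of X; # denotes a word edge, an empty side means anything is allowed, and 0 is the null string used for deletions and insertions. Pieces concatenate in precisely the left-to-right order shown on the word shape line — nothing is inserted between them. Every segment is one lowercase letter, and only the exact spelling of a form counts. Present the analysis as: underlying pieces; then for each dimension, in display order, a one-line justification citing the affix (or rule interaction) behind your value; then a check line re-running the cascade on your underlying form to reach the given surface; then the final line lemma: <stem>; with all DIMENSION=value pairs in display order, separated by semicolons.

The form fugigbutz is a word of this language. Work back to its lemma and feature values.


underlying: fugik-but-z
MOD=zo - signalled by the affix -but
TOR=lu - signalled by the affix -z
check: fugikbutz -> fugigbutz
lemma: fugik; MOD=zo; TOR=lu


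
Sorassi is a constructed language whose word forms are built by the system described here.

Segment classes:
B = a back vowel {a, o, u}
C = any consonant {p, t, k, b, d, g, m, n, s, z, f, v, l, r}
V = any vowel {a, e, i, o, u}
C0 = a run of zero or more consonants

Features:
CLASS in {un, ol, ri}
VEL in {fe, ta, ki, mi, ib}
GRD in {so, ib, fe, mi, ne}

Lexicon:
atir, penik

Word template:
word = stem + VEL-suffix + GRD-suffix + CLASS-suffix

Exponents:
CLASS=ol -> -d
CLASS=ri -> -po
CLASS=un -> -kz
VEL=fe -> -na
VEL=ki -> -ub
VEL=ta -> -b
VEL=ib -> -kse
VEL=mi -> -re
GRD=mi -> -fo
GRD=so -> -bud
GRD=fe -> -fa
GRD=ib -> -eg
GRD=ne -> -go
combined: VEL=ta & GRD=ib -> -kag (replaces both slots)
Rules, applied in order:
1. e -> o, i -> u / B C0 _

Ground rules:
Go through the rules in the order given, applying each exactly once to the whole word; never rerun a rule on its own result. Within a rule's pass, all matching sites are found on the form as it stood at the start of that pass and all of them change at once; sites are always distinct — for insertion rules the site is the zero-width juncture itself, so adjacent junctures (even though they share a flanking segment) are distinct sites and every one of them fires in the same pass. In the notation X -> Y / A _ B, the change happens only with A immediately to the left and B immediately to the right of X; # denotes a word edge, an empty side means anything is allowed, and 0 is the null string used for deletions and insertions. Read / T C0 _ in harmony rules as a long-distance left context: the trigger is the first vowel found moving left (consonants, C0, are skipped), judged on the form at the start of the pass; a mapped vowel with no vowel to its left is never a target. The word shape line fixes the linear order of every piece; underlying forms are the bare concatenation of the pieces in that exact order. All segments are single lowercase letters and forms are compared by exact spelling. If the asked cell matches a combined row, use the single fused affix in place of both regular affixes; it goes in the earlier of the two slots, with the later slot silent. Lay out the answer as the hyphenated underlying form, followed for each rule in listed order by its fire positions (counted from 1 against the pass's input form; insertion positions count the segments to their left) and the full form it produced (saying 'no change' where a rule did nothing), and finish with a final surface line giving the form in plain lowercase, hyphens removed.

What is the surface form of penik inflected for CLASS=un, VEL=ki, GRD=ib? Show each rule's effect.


underlying: penik-ub-eg-kz
1. e -> o, i -> u / B C0 _: fires at position(s) 8: penikubogkz
surface: penikubogkz
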